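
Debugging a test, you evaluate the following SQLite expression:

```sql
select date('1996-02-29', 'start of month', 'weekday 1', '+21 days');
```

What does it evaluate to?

1996-02-26

`start of month` rewinds 1996-02-29 to 1996-02-01.
`weekday 1` advances to the next Monday; 1996-02-01 is a Thursday, so it moves forward to 1996-02-05.
Advancing 21 more days within February lands on 1996-02-26.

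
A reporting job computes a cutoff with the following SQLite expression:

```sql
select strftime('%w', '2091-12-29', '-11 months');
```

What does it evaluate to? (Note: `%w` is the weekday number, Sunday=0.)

1

First apply '-11 months': 2091-12-29 → 2091-01-29.
2091-01-29 is a Monday; with Sunday=0 that is 1.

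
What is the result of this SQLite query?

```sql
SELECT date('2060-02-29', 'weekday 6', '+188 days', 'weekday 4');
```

2060-09-16

`weekday 6` advances to the next Saturday; 2060-02-29 is a Sunday, so it moves forward to 2060-03-06.
Applying '+188 days' to 2060-03-06: counting 188 days forward gives 2060-09-10.
`weekday 4` advances to the next Thursday; 2060-09-10 is a Friday, so it moves forward to 2060-09-16.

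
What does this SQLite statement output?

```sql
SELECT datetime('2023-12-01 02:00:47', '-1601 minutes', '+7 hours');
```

1601 minutes = 26h 41m; -1601 minutes from 2023-12-01 02:00:47 is 2023-11-29 23:19:47 (crosses midnight).
+7 hours from 2023-11-29 23:19:47 is 2023-11-30 06:19:47 (crosses midnight).

2023-11-30 06:19:47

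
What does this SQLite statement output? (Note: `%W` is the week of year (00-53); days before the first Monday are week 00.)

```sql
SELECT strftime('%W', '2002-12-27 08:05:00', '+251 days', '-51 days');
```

First apply '+251 days', '-51 days': 2002-12-27 08:05:00 → 2003-07-15 08:05:00.
2003-07-15 is a Tuesday. SQLite's %W counts Mondays since the year started; the result is 28.

28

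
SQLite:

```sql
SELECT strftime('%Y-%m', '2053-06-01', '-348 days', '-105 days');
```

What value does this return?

2052-03

First apply '-348 days', '-105 days': 2053-06-01 → 2052-03-05.
`%Y-%m` extracts the year-month: 2052-03.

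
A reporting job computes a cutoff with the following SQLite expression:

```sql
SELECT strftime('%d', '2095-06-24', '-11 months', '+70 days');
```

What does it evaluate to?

02

First apply '-11 months', '+70 days': 2095-06-24 → 2094-10-02.
`%d` extracts the 2-digit day of month: 02.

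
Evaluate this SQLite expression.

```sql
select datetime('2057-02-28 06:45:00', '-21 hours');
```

2057-02-27 09:45:00

-21 hours from 2057-02-28 06:45:00 is 2057-02-27 09:45:00 (crosses midnight).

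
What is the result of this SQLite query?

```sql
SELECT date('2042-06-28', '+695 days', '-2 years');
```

2042-05-23

Applying '+695 days' to 2042-06-28: counting 695 days forward gives 2044-05-23.
Adding -2 years to 2044-05-23 gives 2042-05-23.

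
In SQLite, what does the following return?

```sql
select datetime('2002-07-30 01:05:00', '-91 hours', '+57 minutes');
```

-91 hours from 2002-07-30 01:05:00 is 2002-07-26 06:05:00 (crosses midnight).
+57 minutes from 2002-07-26 06:05:00 is 2002-07-26 07:02:00.

2002-07-26 07:02:00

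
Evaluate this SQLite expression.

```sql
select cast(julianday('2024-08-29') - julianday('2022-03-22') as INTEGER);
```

9 days remain in March 2022 after the 22nd (31 − 22).
Full months from April 2022 through July 2024 contribute their day counts.
Then 29 days into August 2024.
Total: 9 + 30 + 31 + 30 + 31 + 31 + 30 + 31 + 30 + 31 + 31 + 28 + 31 + 30 + 31 + 30 + 31 + 31 + 30 + 31 + 30 + 31 + 31 + 29 + 31 + 30 + 31 + 30 + 31 + 29 = 891.

891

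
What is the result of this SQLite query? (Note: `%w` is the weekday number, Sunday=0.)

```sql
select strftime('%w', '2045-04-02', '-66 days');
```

First apply '-66 days': 2045-04-02 → 2045-01-26.
2045-01-26 is a Thursday; with Sunday=0 that is 4.

4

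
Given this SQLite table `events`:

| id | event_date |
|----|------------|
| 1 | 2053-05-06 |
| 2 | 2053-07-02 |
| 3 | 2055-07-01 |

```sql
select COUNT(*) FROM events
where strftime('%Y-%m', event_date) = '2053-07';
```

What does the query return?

1

Rows with year-month 2053-07: 2053-07-02 → 1.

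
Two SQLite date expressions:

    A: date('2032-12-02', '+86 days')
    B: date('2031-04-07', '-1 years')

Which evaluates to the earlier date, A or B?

B

A = 2033-02-26.
B = 2030-04-07.
B is earlier.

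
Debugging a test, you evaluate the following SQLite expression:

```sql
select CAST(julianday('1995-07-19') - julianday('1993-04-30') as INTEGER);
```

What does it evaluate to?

810

0 days remain in April 1993 after the 30th (30 − 30).
Full months from May 1993 through June 1995 contribute their day counts.
Then 19 days into July 1995.
Total: 0 + 31 + 30 + 31 + 31 + 30 + 31 + 30 + 31 + 31 + 28 + 31 + 30 + 31 + 30 + 31 + 31 + 30 + 31 + 30 + 31 + 31 + 28 + 31 + 30 + 31 + 30 + 19 = 810.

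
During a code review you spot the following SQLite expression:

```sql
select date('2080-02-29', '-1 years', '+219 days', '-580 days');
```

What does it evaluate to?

2078-03-05

Adding -1 year to 2080-02-29 targets 2079-02-29, but 2079 is not a leap year, so SQLite normalizes to 2079-03-01.
Applying '+219 days' to 2079-03-01: counting 219 days forward gives 2079-10-06.
Applying '-580 days' to 2079-10-06: counting 580 days back gives 2078-03-05.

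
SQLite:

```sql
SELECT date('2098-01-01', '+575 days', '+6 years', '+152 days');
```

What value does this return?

Applying '+575 days' to 2098-01-01: counting 575 days forward gives 2099-07-30.
Adding +6 years to 2099-07-30 gives 2105-07-30.
Applying '+152 days' to 2105-07-30: counting 152 days forward gives 2105-12-29.

2105-12-29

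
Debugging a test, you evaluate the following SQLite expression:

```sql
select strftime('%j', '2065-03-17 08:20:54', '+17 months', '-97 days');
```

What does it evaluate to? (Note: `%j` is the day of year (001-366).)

132

First apply '+17 months', '-97 days': 2065-03-17 08:20:54 → 2066-05-12 08:20:54.
Day-of-year for 2066-05-12: days since 2066-01-01 inclusive = 132, zero-padded to 132.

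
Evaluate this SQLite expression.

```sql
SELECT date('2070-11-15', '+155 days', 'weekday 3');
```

2071-04-22

Applying '+155 days' to 2070-11-15: counting 155 days forward gives 2071-04-19.
`weekday 3` advances to the next Wednesday; 2071-04-19 is a Sunday, so it moves forward to 2071-04-22.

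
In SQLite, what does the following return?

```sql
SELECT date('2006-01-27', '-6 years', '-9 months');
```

1999-04-27

Adding -6 years to 2006-01-27 gives 2000-01-27.
Adding -9 months to 2000-01-27 gives 1999-04-27.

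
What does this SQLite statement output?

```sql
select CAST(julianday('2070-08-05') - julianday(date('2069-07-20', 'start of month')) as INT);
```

400

`start of month` rewinds 2069-07-20 to 2069-07-01.
30 days remain in July 2069 after the 1st (31 − 1).
Full months from August 2069 through July 2070 contribute their day counts.
Then 5 days into August 2070.
Total: 30 + 31 + 30 + 31 + 30 + 31 + 31 + 28 + 31 + 30 + 31 + 30 + 31 + 5 = 400.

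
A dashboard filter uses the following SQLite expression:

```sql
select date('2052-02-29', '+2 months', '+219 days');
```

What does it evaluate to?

2052-12-04

Adding +2 months to 2052-02-29 gives 2052-04-29.
Applying '+219 days' to 2052-04-29: counting 219 days forward gives 2052-12-04.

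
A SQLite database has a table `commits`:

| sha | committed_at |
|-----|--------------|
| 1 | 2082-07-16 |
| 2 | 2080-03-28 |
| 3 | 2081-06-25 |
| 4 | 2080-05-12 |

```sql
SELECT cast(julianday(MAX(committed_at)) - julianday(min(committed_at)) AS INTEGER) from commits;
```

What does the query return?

840

MIN = 2080-03-28, MAX = 2082-07-16.
3 days remain in March 2080 after the 28th (31 − 28).
Full months from April 2080 through June 2082 contribute their day counts.
Then 16 days into July 2082.
Total: 3 + 30 + 31 + 30 + 31 + 31 + 30 + 31 + 30 + 31 + 31 + 28 + 31 + 30 + 31 + 30 + 31 + 31 + 30 + 31 + 30 + 31 + 31 + 28 + 31 + 30 + 31 + 30 + 16 = 840.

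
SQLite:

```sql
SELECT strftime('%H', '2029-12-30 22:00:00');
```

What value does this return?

22

`%H` extracts the 2-digit hour (00-23): 22.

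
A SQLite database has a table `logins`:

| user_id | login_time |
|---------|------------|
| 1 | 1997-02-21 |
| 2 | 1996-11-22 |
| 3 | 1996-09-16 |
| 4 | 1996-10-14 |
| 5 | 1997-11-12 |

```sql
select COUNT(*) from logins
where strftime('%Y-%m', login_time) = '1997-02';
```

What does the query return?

1

Rows with year-month 1997-02: 1997-02-21 → 1.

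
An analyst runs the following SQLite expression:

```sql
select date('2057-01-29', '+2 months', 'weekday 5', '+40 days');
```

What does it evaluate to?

2057-05-09

Adding +2 months to 2057-01-29 gives 2057-03-29.
`weekday 5` advances to the next Friday; 2057-03-29 is a Thursday, so it moves forward to 2057-03-30.
March 2057 has 31 days; 1 remain after the 30th, so 2 days reach 2057-04-01.
April 2057 has 30 days; 29 remain after the 1st, so 30 days reach 2057-05-01.
Advancing 8 more days within May lands on 2057-05-09.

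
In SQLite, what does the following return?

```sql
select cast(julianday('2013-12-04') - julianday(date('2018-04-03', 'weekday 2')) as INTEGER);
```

-1581

`weekday 2` advances to the next Tuesday; 2018-04-03 is already a Tuesday, so it stays at 2018-04-03.
27 days remain in December 2013 after the 4th (31 − 4).
Full months from January 2014 through March 2018 contribute their day counts.
Then 3 days into April 2018.
Total: 27 + 31 + 28 + 31 + 30 + 31 + 30 + 31 + 31 + 30 + 31 + 30 + 31 + 31 + 28 + 31 + 30 + 31 + 30 + 31 + 31 + 30 + 31 + 30 + 31 + 31 + 29 + 31 + 30 + 31 + 30 + 31 + 31 + 30 + 31 + 30 + 31 + 31 + 28 + 31 + 30 + 31 + 30 + 31 + 31 + 30 + 31 + 30 + 31 + 31 + 28 + 31 + 3 = 1581.
The subtraction is earlier − later, so the result is −1581 → -1581.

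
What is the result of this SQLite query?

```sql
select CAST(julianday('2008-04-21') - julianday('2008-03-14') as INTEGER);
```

17 days remain in March 2008 after the 14th (31 − 14).
Then 21 days into April 2008.
Total: 17 + 21 = 38.

38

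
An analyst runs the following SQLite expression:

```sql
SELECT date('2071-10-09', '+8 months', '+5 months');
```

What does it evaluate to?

Adding +8 months to 2071-10-09 gives 2072-06-09.
Adding +5 months to 2072-06-09 gives 2072-11-09.

2072-11-09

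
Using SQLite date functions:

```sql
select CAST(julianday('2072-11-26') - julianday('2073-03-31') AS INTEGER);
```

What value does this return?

-125

4 days remain in November 2072 after the 26th (30 − 26).
December 2072: 31 days.
January 2073: 31 days.
February 2073: 28 days.
Then 31 days into March 2073.
Total: 4 + 31 + 31 + 28 + 31 = 125.
The subtraction is earlier − later, so the result is −125 → -125.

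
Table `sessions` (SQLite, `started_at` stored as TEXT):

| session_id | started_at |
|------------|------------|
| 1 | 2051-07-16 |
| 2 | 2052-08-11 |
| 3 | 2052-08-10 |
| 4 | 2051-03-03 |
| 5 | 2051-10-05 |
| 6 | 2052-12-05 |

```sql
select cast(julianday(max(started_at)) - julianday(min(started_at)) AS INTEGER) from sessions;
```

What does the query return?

643

MIN = 2051-03-03, MAX = 2052-12-05.
28 days remain in March 2051 after the 3rd (31 − 3).
Full months from April 2051 through November 2052 contribute their day counts.
Then 5 days into December 2052.
Total: 28 + 30 + 31 + 30 + 31 + 31 + 30 + 31 + 30 + 31 + 31 + 29 + 31 + 30 + 31 + 30 + 31 + 31 + 30 + 31 + 30 + 5 = 643.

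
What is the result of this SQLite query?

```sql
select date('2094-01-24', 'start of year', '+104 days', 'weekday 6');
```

`start of year` rewinds 2094-01-24 to 2094-01-01.
Applying '+104 days' to 2094-01-01: counting 104 days forward gives 2094-04-15.
`weekday 6` advances to the next Saturday; 2094-04-15 is a Thursday, so it moves forward to 2094-04-17.

2094-04-17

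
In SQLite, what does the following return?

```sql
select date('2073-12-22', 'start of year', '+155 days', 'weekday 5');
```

`start of year` rewinds 2073-12-22 to 2073-01-01.
Applying '+155 days' to 2073-01-01: counting 155 days forward gives 2073-06-05.
`weekday 5` advances to the next Friday; 2073-06-05 is a Monday, so it moves forward to 2073-06-09.

2073-06-09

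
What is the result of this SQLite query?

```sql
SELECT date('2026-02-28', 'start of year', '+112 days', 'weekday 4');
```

`start of year` rewinds 2026-02-28 to 2026-01-01.
Applying '+112 days' to 2026-01-01: counting 112 days forward gives 2026-04-23.
`weekday 4` advances to the next Thursday; 2026-04-23 is already a Thursday, so it stays at 2026-04-23.

2026-04-23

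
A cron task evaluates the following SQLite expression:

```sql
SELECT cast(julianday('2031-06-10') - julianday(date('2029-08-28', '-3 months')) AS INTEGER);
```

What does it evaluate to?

Adding -3 months to 2029-08-28 gives 2029-05-28.
3 days remain in May 2029 after the 28th (31 − 28).
Full months from June 2029 through May 2031 contribute their day counts.
Then 10 days into June 2031.
Total: 3 + 30 + 31 + 31 + 30 + 31 + 30 + 31 + 31 + 28 + 31 + 30 + 31 + 30 + 31 + 31 + 30 + 31 + 30 + 31 + 31 + 28 + 31 + 30 + 31 + 10 = 743.

743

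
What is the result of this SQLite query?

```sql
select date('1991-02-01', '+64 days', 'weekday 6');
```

1991-04-06

Applying '+64 days' to 1991-02-01: counting 64 days forward gives 1991-04-06.
`weekday 6` advances to the next Saturday; 1991-04-06 is already a Saturday, so it stays at 1991-04-06.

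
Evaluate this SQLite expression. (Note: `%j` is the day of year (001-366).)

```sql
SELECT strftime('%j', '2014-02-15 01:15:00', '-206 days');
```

First apply '-206 days': 2014-02-15 01:15:00 → 2013-07-24 01:15:00.
Day-of-year for 2013-07-24: days since 2013-01-01 inclusive = 205, zero-padded to 205.

205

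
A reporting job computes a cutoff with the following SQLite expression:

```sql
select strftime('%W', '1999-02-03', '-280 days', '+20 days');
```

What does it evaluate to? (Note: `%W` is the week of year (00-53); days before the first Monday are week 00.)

First apply '-280 days', '+20 days': 1999-02-03 → 1998-05-19.
1998-05-19 is a Tuesday. SQLite's %W counts Mondays since the year started; the result is 20.

20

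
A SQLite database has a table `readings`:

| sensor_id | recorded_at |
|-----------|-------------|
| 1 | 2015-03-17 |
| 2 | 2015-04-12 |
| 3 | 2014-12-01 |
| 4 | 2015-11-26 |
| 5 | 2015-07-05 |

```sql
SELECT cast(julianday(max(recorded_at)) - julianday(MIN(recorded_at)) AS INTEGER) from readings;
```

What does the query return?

360

MIN = 2014-12-01, MAX = 2015-11-26.
30 days remain in December 2014 after the 1st (31 − 1).
Full months from January 2015 through October 2015 contribute their day counts.
Then 26 days into November 2015.
Total: 30 + 31 + 28 + 31 + 30 + 31 + 30 + 31 + 31 + 30 + 31 + 26 = 360.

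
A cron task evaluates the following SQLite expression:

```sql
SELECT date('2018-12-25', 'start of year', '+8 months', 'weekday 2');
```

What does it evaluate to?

2018-09-04

`start of year` rewinds 2018-12-25 to 2018-01-01.
Adding +8 months to 2018-01-01 gives 2018-09-01.
`weekday 2` advances to the next Tuesday; 2018-09-01 is a Saturday, so it moves forward to 2018-09-04.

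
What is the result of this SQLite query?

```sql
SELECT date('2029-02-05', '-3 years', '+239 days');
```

2026-10-02

Adding -3 years to 2029-02-05 gives 2026-02-05.
Applying '+239 days' to 2026-02-05: counting 239 days forward gives 2026-10-02.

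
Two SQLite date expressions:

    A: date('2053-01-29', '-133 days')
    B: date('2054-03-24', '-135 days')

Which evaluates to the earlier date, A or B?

A = 2052-09-18.
B = 2053-11-09.
A is earlier.

A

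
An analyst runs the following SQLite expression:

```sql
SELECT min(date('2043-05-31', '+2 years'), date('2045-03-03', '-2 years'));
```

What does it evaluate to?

date('2043-05-31', '+2 years') → 2045-05-31.
date('2045-03-03', '-2 years') → 2043-03-03.
Earlier of the two is 2043-03-03.

2043-03-03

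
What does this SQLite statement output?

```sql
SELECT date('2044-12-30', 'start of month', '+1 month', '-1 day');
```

2044-12-31

`start of month` rewinds 2044-12-30 to 2044-12-01.
Adding +1 month to 2044-12-01 gives 2045-01-01.
Going back 1 day from 2045-01-01 reaches 2044-12-31 (last day of December, 31 days).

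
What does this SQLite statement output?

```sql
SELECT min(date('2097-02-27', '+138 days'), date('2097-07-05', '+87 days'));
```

date('2097-02-27', '+138 days') → 2097-07-15.
date('2097-07-05', '+87 days') → 2097-09-30.
Earlier of the two is 2097-07-15.

2097-07-15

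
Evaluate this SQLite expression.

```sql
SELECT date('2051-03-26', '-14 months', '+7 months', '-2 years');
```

Adding -14 months to 2051-03-26 gives 2050-01-26.
Adding +7 months to 2050-01-26 gives 2050-08-26.
Adding -2 years to 2050-08-26 gives 2048-08-26.

2048-08-26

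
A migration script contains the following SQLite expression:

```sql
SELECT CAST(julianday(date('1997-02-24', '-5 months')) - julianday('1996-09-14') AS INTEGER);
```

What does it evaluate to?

Adding -5 months to 1997-02-24 gives 1996-09-24.
Both dates are in September 1996: 24 − 14 = 10.

10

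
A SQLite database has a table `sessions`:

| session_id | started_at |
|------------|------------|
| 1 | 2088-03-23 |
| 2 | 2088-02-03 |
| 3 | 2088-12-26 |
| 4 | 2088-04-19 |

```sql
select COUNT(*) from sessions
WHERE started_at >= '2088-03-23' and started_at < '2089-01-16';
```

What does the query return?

3

Rows in [2088-03-23, 2089-01-16): 2088-03-23, 2088-12-26, 2088-04-19 → 3 rows.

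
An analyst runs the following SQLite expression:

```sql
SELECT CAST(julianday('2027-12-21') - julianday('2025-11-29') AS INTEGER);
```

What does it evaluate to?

752

1 day remains in November 2025 after the 29th (30 − 29).
Full months from December 2025 through November 2027 contribute their day counts.
Then 21 days into December 2027.
Total: 1 + 31 + 31 + 28 + 31 + 30 + 31 + 30 + 31 + 31 + 30 + 31 + 30 + 31 + 31 + 28 + 31 + 30 + 31 + 30 + 31 + 31 + 30 + 31 + 30 + 21 = 752.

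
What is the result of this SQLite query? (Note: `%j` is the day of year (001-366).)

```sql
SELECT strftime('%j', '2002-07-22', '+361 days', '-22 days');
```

First apply '+361 days', '-22 days': 2002-07-22 → 2003-06-26.
Day-of-year for 2003-06-26: days since 2003-01-01 inclusive = 177, zero-padded to 177.

177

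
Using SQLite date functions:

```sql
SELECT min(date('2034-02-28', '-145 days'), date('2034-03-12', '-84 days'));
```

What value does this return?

2033-10-06

date('2034-02-28', '-145 days') → 2033-10-06.
date('2034-03-12', '-84 days') → 2033-12-18.
Earlier of the two is 2033-10-06.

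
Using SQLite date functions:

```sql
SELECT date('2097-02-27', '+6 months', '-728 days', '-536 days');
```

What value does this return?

Adding +6 months to 2097-02-27 gives 2097-08-27.
Applying '-728 days' to 2097-08-27: counting 728 days back gives 2095-08-30.
Applying '-536 days' to 2095-08-30: counting 536 days back gives 2094-03-12.

2094-03-12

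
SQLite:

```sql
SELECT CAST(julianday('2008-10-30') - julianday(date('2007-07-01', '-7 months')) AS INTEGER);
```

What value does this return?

699

Adding -7 months to 2007-07-01 gives 2006-12-01.
30 days remain in December 2006 after the 1st (31 − 1).
Full months from January 2007 through September 2008 contribute their day counts.
Then 30 days into October 2008.
Total: 30 + 31 + 28 + 31 + 30 + 31 + 30 + 31 + 31 + 30 + 31 + 30 + 31 + 31 + 29 + 31 + 30 + 31 + 30 + 31 + 31 + 30 + 30 = 699.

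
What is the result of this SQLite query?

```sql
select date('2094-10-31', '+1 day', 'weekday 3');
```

2094-11-03

October 2094 has 31 days; 0 remain after the 31st, so 1 days reach 2094-11-01.
`weekday 3` advances to the next Wednesday; 2094-11-01 is a Monday, so it moves forward to 2094-11-03.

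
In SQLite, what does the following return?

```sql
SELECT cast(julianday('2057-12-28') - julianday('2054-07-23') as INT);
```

8 days remain in July 2054 after the 23rd (31 − 23).
Full months from August 2054 through November 2057 contribute their day counts.
Then 28 days into December 2057.
Total: 8 + 31 + 30 + 31 + 30 + 31 + 31 + 28 + 31 + 30 + 31 + 30 + 31 + 31 + 30 + 31 + 30 + 31 + 31 + 29 + 31 + 30 + 31 + 30 + 31 + 31 + 30 + 31 + 30 + 31 + 31 + 28 + 31 + 30 + 31 + 30 + 31 + 31 + 30 + 31 + 30 + 28 = 1254.

1254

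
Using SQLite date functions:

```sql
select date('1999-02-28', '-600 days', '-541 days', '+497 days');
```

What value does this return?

Applying '-600 days' to 1999-02-28: counting 600 days back gives 1997-07-08.
Applying '-541 days' to 1997-07-08: counting 541 days back gives 1996-01-14.
Applying '+497 days' to 1996-01-14: counting 497 days forward gives 1997-05-25.

1997-05-25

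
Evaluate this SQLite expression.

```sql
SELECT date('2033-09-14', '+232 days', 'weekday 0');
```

2034-05-07

Applying '+232 days' to 2033-09-14: counting 232 days forward gives 2034-05-04.
`weekday 0` advances to the next Sunday; 2034-05-04 is a Thursday, so it moves forward to 2034-05-07.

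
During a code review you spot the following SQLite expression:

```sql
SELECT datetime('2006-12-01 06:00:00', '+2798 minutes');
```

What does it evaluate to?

2798 minutes = 46h 38m; +2798 minutes from 2006-12-01 06:00:00 is 2006-12-03 04:38:00 (crosses midnight).

2006-12-03 04:38:00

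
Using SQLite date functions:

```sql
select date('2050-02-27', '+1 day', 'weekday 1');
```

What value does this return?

Advancing 1 more day within February lands on 2050-02-28.
`weekday 1` advances to the next Monday; 2050-02-28 is already a Monday, so it stays at 2050-02-28.

2050-02-28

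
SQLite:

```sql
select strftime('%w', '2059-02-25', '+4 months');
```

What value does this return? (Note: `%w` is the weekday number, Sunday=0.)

3

First apply '+4 months': 2059-02-25 → 2059-06-25.
2059-06-25 is a Wednesday; with Sunday=0 that is 3.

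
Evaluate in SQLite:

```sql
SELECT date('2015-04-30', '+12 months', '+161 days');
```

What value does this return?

2016-10-08

Adding +12 months to 2015-04-30 gives 2016-04-30.
Applying '+161 days' to 2016-04-30: counting 161 days forward gives 2016-10-08.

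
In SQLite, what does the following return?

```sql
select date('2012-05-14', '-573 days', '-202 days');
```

Applying '-573 days' to 2012-05-14: counting 573 days back gives 2010-10-19.
Applying '-202 days' to 2010-10-19: counting 202 days back gives 2010-03-31.

2010-03-31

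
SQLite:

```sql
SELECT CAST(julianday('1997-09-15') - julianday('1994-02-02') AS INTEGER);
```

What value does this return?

1321

26 days remain in February 1994 after the 2nd (28 − 2).
Full months from March 1994 through August 1997 contribute their day counts.
Then 15 days into September 1997.
Total: 26 + 31 + 30 + 31 + 30 + 31 + 31 + 30 + 31 + 30 + 31 + 31 + 28 + 31 + 30 + 31 + 30 + 31 + 31 + 30 + 31 + 30 + 31 + 31 + 29 + 31 + 30 + 31 + 30 + 31 + 31 + 30 + 31 + 30 + 31 + 31 + 28 + 31 + 30 + 31 + 30 + 31 + 31 + 15 = 1321.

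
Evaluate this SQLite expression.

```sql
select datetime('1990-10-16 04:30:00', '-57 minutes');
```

-57 minutes from 1990-10-16 04:30:00 is 1990-10-16 03:33:00.

1990-10-16 03:33:00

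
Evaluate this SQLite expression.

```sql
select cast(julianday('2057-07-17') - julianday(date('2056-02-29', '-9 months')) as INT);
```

Adding -9 months to 2056-02-29 gives 2055-05-29.
2 days remain in May 2055 after the 29th (31 − 29).
Full months from June 2055 through June 2057 contribute their day counts.
Then 17 days into July 2057.
Total: 2 + 30 + 31 + 31 + 30 + 31 + 30 + 31 + 31 + 29 + 31 + 30 + 31 + 30 + 31 + 31 + 30 + 31 + 30 + 31 + 31 + 28 + 31 + 30 + 31 + 30 + 17 = 780.

780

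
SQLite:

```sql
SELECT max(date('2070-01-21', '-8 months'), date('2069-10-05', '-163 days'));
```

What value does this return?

date('2070-01-21', '-8 months') → 2069-05-21.
date('2069-10-05', '-163 days') → 2069-04-25.
Later of the two is 2069-05-21.

2069-05-21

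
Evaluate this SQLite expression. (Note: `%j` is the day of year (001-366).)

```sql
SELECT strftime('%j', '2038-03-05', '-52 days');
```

First apply '-52 days': 2038-03-05 → 2038-01-12.
Day-of-year for 2038-01-12: days since 2038-01-01 inclusive = 12, zero-padded to 012.

012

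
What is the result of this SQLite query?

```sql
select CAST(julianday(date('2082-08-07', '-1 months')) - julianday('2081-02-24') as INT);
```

498

Adding -1 month to 2082-08-07 gives 2082-07-07.
4 days remain in February 2081 after the 24th (28 − 24).
Full months from March 2081 through June 2082 contribute their day counts.
Then 7 days into July 2082.
Total: 4 + 31 + 30 + 31 + 30 + 31 + 31 + 30 + 31 + 30 + 31 + 31 + 28 + 31 + 30 + 31 + 30 + 7 = 498.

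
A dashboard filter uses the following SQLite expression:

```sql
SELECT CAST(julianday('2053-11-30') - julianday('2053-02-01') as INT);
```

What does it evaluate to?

302

27 days remain in February 2053 after the 1st (28 − 1).
Full months from March 2053 through October 2053 contribute their day counts.
Then 30 days into November 2053.
Total: 27 + 31 + 30 + 31 + 30 + 31 + 31 + 30 + 31 + 30 = 302.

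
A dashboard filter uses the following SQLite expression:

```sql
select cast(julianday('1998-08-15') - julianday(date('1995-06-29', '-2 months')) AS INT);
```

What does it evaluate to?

Adding -2 months to 1995-06-29 gives 1995-04-29.
1 day remains in April 1995 after the 29th (30 − 29).
Full months from May 1995 through July 1998 contribute their day counts.
Then 15 days into August 1998.
Total: 1 + 31 + 30 + 31 + 31 + 30 + 31 + 30 + 31 + 31 + 29 + 31 + 30 + 31 + 30 + 31 + 31 + 30 + 31 + 30 + 31 + 31 + 28 + 31 + 30 + 31 + 30 + 31 + 31 + 30 + 31 + 30 + 31 + 31 + 28 + 31 + 30 + 31 + 30 + 31 + 15 = 1204.

1204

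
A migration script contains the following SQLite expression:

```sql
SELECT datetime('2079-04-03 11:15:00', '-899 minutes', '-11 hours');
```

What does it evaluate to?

2079-04-02 09:16:00

899 minutes = 14h 59m; -899 minutes from 2079-04-03 11:15:00 is 2079-04-02 20:16:00 (crosses midnight).
-11 hours from 2079-04-02 20:16:00 is 2079-04-02 09:16:00.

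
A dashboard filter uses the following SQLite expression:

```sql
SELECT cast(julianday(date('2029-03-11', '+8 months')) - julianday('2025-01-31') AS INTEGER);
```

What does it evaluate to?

Adding +8 months to 2029-03-11 gives 2029-11-11.
0 days remain in January 2025 after the 31st (31 − 31).
Full months from February 2025 through October 2029 contribute their day counts.
Then 11 days into November 2029.
Total: 0 + 28 + 31 + 30 + 31 + 30 + 31 + 31 + 30 + 31 + 30 + 31 + 31 + 28 + 31 + 30 + 31 + 30 + 31 + 31 + 30 + 31 + 30 + 31 + 31 + 28 + 31 + 30 + 31 + 30 + 31 + 31 + 30 + 31 + 30 + 31 + 31 + 29 + 31 + 30 + 31 + 30 + 31 + 31 + 30 + 31 + 30 + 31 + 31 + 28 + 31 + 30 + 31 + 30 + 31 + 31 + 30 + 31 + 11 = 1745.

1745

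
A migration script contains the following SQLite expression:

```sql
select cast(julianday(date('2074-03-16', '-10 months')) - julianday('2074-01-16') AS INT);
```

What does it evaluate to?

Adding -10 months to 2074-03-16 gives 2073-05-16.
15 days remain in May 2073 after the 16th (31 − 16).
Full months from June 2073 through December 2073 contribute their day counts.
Then 16 days into January 2074.
Total: 15 + 30 + 31 + 31 + 30 + 31 + 30 + 31 + 16 = 245.
The subtraction is earlier − later, so the result is −245 → -245.

-245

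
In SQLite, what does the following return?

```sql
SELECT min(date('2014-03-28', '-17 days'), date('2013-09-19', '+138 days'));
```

2014-02-04

date('2014-03-28', '-17 days') → 2014-03-11.
date('2013-09-19', '+138 days') → 2014-02-04.
Earlier of the two is 2014-02-04.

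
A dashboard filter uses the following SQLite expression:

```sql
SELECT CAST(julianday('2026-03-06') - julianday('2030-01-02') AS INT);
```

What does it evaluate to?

-1398

25 days remain in March 2026 after the 6th (31 − 6).
Full months from April 2026 through December 2029 contribute their day counts.
Then 2 days into January 2030.
Total: 25 + 30 + 31 + 30 + 31 + 31 + 30 + 31 + 30 + 31 + 31 + 28 + 31 + 30 + 31 + 30 + 31 + 31 + 30 + 31 + 30 + 31 + 31 + 29 + 31 + 30 + 31 + 30 + 31 + 31 + 30 + 31 + 30 + 31 + 31 + 28 + 31 + 30 + 31 + 30 + 31 + 31 + 30 + 31 + 30 + 31 + 2 = 1398.
The subtraction is earlier − later, so the result is −1398 → -1398.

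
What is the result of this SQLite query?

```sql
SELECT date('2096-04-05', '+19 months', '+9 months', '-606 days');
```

2096-12-07

Adding +19 months to 2096-04-05 gives 2097-11-05.
Adding +9 months to 2097-11-05 gives 2098-08-05.
Applying '-606 days' to 2098-08-05: counting 606 days back gives 2096-12-07.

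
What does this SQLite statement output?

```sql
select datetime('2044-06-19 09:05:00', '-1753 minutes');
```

2044-06-18 03:52:00

1753 minutes = 29h 13m; -1753 minutes from 2044-06-19 09:05:00 is 2044-06-18 03:52:00 (crosses midnight).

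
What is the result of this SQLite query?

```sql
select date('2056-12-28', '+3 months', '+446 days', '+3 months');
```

Adding +3 months to 2056-12-28 gives 2057-03-28.
Applying '+446 days' to 2057-03-28: counting 446 days forward gives 2058-06-17.
Adding +3 months to 2058-06-17 gives 2058-09-17.

2058-09-17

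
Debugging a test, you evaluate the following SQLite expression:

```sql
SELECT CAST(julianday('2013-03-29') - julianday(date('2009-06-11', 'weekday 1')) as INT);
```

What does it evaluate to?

1383

`weekday 1` advances to the next Monday; 2009-06-11 is a Thursday, so it moves forward to 2009-06-15.
15 days remain in June 2009 after the 15th (30 − 15).
Full months from July 2009 through February 2013 contribute their day counts.
Then 29 days into March 2013.
Total: 15 + 31 + 31 + 30 + 31 + 30 + 31 + 31 + 28 + 31 + 30 + 31 + 30 + 31 + 31 + 30 + 31 + 30 + 31 + 31 + 28 + 31 + 30 + 31 + 30 + 31 + 31 + 30 + 31 + 30 + 31 + 31 + 29 + 31 + 30 + 31 + 30 + 31 + 31 + 30 + 31 + 30 + 31 + 31 + 28 + 29 = 1383.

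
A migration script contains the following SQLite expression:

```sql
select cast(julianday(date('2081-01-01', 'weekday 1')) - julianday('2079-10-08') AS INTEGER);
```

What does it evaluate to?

`weekday 1` advances to the next Monday; 2081-01-01 is a Wednesday, so it moves forward to 2081-01-06.
23 days remain in October 2079 after the 8th (31 − 8).
Full months from November 2079 through December 2080 contribute their day counts.
Then 6 days into January 2081.
Total: 23 + 30 + 31 + 31 + 29 + 31 + 30 + 31 + 30 + 31 + 31 + 30 + 31 + 30 + 31 + 6 = 456.

456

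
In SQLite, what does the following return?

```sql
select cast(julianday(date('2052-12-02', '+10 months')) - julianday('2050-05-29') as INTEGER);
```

Adding +10 months to 2052-12-02 gives 2053-10-02.
2 days remain in May 2050 after the 29th (31 − 29).
Full months from June 2050 through September 2053 contribute their day counts.
Then 2 days into October 2053.
Total: 2 + 30 + 31 + 31 + 30 + 31 + 30 + 31 + 31 + 28 + 31 + 30 + 31 + 30 + 31 + 31 + 30 + 31 + 30 + 31 + 31 + 29 + 31 + 30 + 31 + 30 + 31 + 31 + 30 + 31 + 30 + 31 + 31 + 28 + 31 + 30 + 31 + 30 + 31 + 31 + 30 + 2 = 1222.

1222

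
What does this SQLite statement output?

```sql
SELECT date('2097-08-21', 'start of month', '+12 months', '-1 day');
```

`start of month` rewinds 2097-08-21 to 2097-08-01.
Adding +12 months to 2097-08-01 gives 2098-08-01.
Going back 1 day from 2098-08-01 reaches 2098-07-31 (last day of July, 31 days).

2098-07-31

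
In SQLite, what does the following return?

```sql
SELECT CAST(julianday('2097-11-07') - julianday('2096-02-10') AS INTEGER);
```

636

19 days remain in February 2096 after the 10th (29 − 10).
Full months from March 2096 through October 2097 contribute their day counts.
Then 7 days into November 2097.
Total: 19 + 31 + 30 + 31 + 30 + 31 + 31 + 30 + 31 + 30 + 31 + 31 + 28 + 31 + 30 + 31 + 30 + 31 + 31 + 30 + 31 + 7 = 636.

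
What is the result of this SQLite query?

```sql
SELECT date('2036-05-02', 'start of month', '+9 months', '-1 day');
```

`start of month` rewinds 2036-05-02 to 2036-05-01.
Adding +9 months to 2036-05-01 gives 2037-02-01.
Going back 1 day from 2037-02-01 reaches 2037-01-31 (last day of January, 31 days).

2037-01-31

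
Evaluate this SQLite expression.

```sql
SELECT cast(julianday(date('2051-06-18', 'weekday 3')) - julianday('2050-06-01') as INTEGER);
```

`weekday 3` advances to the next Wednesday; 2051-06-18 is a Sunday, so it moves forward to 2051-06-21.
29 days remain in June 2050 after the 1st (30 − 1).
Full months from July 2050 through May 2051 contribute their day counts.
Then 21 days into June 2051.
Total: 29 + 31 + 31 + 30 + 31 + 30 + 31 + 31 + 28 + 31 + 30 + 31 + 21 = 385.

385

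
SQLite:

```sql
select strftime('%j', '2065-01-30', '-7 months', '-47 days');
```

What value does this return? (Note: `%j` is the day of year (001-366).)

135

First apply '-7 months', '-47 days': 2065-01-30 → 2064-05-14.
Day-of-year for 2064-05-14: days since 2064-01-01 inclusive = 135, zero-padded to 135.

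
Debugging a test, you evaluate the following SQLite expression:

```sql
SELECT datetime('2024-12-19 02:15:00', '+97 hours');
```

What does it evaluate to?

2024-12-23 03:15:00

+97 hours from 2024-12-19 02:15:00 is 2024-12-23 03:15:00 (crosses midnight).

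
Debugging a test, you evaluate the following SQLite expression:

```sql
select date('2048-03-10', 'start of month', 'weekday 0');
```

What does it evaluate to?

2048-03-01

`start of month` rewinds 2048-03-10 to 2048-03-01.
`weekday 0` advances to the next Sunday; 2048-03-01 is already a Sunday, so it stays at 2048-03-01.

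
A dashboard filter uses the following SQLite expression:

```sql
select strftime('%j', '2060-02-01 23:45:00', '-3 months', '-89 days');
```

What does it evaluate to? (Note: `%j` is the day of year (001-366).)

First apply '-3 months', '-89 days': 2060-02-01 23:45:00 → 2059-08-04 23:45:00.
Day-of-year for 2059-08-04: days since 2059-01-01 inclusive = 216, zero-padded to 216.

216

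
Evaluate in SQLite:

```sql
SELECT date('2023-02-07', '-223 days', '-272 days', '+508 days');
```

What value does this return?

2023-02-20

Applying '-223 days' to 2023-02-07: counting 223 days back gives 2022-06-29.
Applying '-272 days' to 2022-06-29: counting 272 days back gives 2021-09-30.
Applying '+508 days' to 2021-09-30: counting 508 days forward gives 2023-02-20.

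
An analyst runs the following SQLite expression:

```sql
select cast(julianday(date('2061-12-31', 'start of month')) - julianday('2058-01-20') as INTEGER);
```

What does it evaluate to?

`start of month` rewinds 2061-12-31 to 2061-12-01.
11 days remain in January 2058 after the 20th (31 − 20).
Full months from February 2058 through November 2061 contribute their day counts.
Then 1 day into December 2061.
Total: 11 + 28 + 31 + 30 + 31 + 30 + 31 + 31 + 30 + 31 + 30 + 31 + 31 + 28 + 31 + 30 + 31 + 30 + 31 + 31 + 30 + 31 + 30 + 31 + 31 + 29 + 31 + 30 + 31 + 30 + 31 + 31 + 30 + 31 + 30 + 31 + 31 + 28 + 31 + 30 + 31 + 30 + 31 + 31 + 30 + 31 + 30 + 1 = 1411.

1411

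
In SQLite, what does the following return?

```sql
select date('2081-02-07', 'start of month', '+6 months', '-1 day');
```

2081-07-31

`start of month` rewinds 2081-02-07 to 2081-02-01.
Adding +6 months to 2081-02-01 gives 2081-08-01.
Going back 1 day from 2081-08-01 reaches 2081-07-31 (last day of July, 31 days).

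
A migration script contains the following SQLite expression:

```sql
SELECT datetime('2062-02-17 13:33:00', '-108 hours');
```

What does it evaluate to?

2062-02-13 01:33:00

-108 hours from 2062-02-17 13:33:00 is 2062-02-13 01:33:00 (crosses midnight).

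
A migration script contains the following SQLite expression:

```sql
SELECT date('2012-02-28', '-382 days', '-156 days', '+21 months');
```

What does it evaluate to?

2012-06-08

Applying '-382 days' to 2012-02-28: counting 382 days back gives 2011-02-11.
Applying '-156 days' to 2011-02-11: counting 156 days back gives 2010-09-08.
Adding +21 months to 2010-09-08 gives 2012-06-08.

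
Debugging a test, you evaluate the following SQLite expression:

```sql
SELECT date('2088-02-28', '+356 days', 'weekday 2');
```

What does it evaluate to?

Applying '+356 days' to 2088-02-28: counting 356 days forward gives 2089-02-18.
`weekday 2` advances to the next Tuesday; 2089-02-18 is a Friday, so it moves forward to 2089-02-22.

2089-02-22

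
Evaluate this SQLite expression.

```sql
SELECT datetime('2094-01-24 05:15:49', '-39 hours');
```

-39 hours from 2094-01-24 05:15:49 is 2094-01-22 14:15:49 (crosses midnight).

2094-01-22 14:15:49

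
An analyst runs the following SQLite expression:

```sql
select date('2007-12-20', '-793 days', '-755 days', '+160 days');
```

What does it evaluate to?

Applying '-793 days' to 2007-12-20: counting 793 days back gives 2005-10-18.
Applying '-755 days' to 2005-10-18: counting 755 days back gives 2003-09-24.
Applying '+160 days' to 2003-09-24: counting 160 days forward gives 2004-03-02.

2004-03-02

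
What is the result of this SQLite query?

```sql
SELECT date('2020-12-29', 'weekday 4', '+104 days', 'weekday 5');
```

`weekday 4` advances to the next Thursday; 2020-12-29 is a Tuesday, so it moves forward to 2020-12-31.
Applying '+104 days' to 2020-12-31: counting 104 days forward gives 2021-04-14.
`weekday 5` advances to the next Friday; 2021-04-14 is a Wednesday, so it moves forward to 2021-04-16.

2021-04-16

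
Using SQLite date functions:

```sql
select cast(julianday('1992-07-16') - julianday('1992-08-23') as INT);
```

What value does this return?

-38

15 days remain in July 1992 after the 16th (31 − 16).
Then 23 days into August 1992.
Total: 15 + 23 = 38.
The subtraction is earlier − later, so the result is −38 → -38.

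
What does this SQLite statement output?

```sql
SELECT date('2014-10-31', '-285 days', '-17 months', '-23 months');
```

2010-09-19

Applying '-285 days' to 2014-10-31: counting 285 days back gives 2014-01-19.
Adding -17 months to 2014-01-19 gives 2012-08-19.
Adding -23 months to 2012-08-19 gives 2010-09-19.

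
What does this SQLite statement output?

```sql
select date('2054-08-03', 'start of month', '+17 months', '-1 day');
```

`start of month` rewinds 2054-08-03 to 2054-08-01.
Adding +17 months to 2054-08-01 gives 2056-01-01.
Going back 1 day from 2056-01-01 reaches 2055-12-31 (last day of December, 31 days).

2055-12-31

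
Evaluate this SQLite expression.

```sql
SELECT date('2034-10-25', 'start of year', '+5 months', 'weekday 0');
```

`start of year` rewinds 2034-10-25 to 2034-01-01.
Adding +5 months to 2034-01-01 gives 2034-06-01.
`weekday 0` advances to the next Sunday; 2034-06-01 is a Thursday, so it moves forward to 2034-06-04.

2034-06-04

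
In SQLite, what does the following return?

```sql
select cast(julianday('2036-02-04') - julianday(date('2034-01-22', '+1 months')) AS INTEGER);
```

712

Adding +1 month to 2034-01-22 gives 2034-02-22.
6 days remain in February 2034 after the 22nd (28 − 22).
Full months from March 2034 through January 2036 contribute their day counts.
Then 4 days into February 2036.
Total: 6 + 31 + 30 + 31 + 30 + 31 + 31 + 30 + 31 + 30 + 31 + 31 + 28 + 31 + 30 + 31 + 30 + 31 + 31 + 30 + 31 + 30 + 31 + 31 + 4 = 712.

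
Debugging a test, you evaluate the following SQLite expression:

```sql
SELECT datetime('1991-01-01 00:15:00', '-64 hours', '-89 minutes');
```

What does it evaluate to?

-64 hours from 1991-01-01 00:15:00 is 1990-12-29 08:15:00 (crosses midnight).
89 minutes = 1h 29m; -89 minutes from 1990-12-29 08:15:00 is 1990-12-29 06:46:00.

1990-12-29 06:46:00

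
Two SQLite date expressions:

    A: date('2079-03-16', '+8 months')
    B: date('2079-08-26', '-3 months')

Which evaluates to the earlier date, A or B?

A = 2079-11-16.
B = 2079-05-26.
B is earlier.

B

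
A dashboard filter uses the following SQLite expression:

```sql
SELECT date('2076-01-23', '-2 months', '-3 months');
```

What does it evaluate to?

Adding -2 months to 2076-01-23 gives 2075-11-23.
Adding -3 months to 2075-11-23 gives 2075-08-23.

2075-08-23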